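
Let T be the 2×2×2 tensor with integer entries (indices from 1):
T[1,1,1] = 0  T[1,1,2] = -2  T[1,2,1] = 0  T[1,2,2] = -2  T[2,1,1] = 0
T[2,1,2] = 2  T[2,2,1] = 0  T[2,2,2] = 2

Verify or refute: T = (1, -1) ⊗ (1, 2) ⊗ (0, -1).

No

Reconstruct entry (1,1,2) from the claimed factors: Σₗ aₗ[1]bₗ[1]cₗ[2] = (1)·(1)·(-1) = -1, but T[1,1,2] = -2. The claim is false.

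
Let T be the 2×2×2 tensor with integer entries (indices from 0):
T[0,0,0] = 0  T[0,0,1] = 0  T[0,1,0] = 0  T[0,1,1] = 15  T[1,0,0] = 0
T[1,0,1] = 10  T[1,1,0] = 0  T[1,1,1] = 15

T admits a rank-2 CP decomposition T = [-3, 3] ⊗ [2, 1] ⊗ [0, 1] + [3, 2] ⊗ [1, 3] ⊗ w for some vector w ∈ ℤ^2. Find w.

w = [0, 2]

Subtract the known terms from T to get the rank-1 residual R = [3, 2] ⊗ [1, 3] ⊗ w, so R[i,j,k] = a[i]·b[j]·w[k]. Pick indices with nonzero a[0]·b[0] = (3)·(1) = 3. Only the fibre through (0,0,·) is needed: R[0,0,:] = T[0,0,:] − Σₗ aₗ[0]bₗ[0]cₗ = [0, 0] − (-3)·(2)·[0, 1] = [0, 6]. Then w[k] = R[0,0,k] / 3 for each k, giving w = [0, 6] / 3 = [0, 2].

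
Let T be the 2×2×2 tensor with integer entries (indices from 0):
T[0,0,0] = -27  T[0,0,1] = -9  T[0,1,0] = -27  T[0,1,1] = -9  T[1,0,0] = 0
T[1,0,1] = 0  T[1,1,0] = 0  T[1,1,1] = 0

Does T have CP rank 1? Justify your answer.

Yes

If T = a (x) b (x) c then every fibre of T is a multiple of the corresponding factor, so read the factors off the fibres through the nonzero entry T[0,0,0] = -27.
The mode-1 fibre T[:,0,0] = [-27, 0] gives a = [1, 0] (primitive direction); the mode-2 fibre T[0,:,0] = [-27, -27] gives b = [1, 1]; then c[k] = T[0,0,k] / (a[0]·b[0]) = [-27, -9] / 1 = [-27, -9].
Expanding [1, 0] (x) [1, 1] (x) [-27, -9] reproduces all 8 entries of T, so T = [1, 0] (x) [1, 1] (x) [-27, -9] and rank(T) ≤ 1.
Equivalently every frontal slice T[:,:,k] is c[k] times the rank-1 matrix [1, 0] (x) [1, 1]. So T has rank 1 (it is nonzero).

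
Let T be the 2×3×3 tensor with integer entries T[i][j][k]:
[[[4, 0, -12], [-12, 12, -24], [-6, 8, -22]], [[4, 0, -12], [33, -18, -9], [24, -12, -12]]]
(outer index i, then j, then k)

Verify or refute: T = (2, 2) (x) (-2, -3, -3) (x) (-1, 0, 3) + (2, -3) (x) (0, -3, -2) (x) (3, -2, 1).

Reconstruct entrywise from the claimed factors. For example, T[1,1,2] = -9 and Σₗ aₗ[1]bₗ[1]cₗ[2] = (2)·(-3)·(3) + (-3)·(-3)·(1) = -9; checking all 18 entries, every one matches. The claim holds.

Yes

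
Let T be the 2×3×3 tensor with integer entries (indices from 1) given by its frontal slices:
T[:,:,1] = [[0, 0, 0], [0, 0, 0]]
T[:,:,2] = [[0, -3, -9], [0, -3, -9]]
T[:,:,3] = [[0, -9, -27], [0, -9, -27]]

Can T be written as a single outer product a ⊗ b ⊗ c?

If T = a ⊗ b ⊗ c then every fibre of T is a multiple of the corresponding factor, so read the factors off the fibres through the nonzero entry T[1,2,2] = -3.
The mode-1 fibre T[:,2,2] = [-3, -3] gives a = (1, 1) (primitive direction); the mode-2 fibre T[1,:,2] = [0, -3, -9] gives b = (0, 1, 3); then c[k] = T[1,2,k] / (a[1]·b[2]) = [0, -3, -9] / 1 = (0, -3, -9).
Expanding (1, 1) ⊗ (0, 1, 3) ⊗ (0, -3, -9) reproduces all 18 entries of T, so T = (1, 1) ⊗ (0, 1, 3) ⊗ (0, -3, -9) and rank(T) ≤ 1.
Equivalently every frontal slice T[:,:,k] is c[k] times the rank-1 matrix (1, 1) ⊗ (0, 1, 3). So T has rank 1 (it is nonzero).

Yes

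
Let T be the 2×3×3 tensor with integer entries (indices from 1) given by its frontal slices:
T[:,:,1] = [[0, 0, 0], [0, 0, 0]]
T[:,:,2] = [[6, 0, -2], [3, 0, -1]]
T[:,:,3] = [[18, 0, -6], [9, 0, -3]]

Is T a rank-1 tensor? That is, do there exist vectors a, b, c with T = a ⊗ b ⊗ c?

Yes

If T = a ⊗ b ⊗ c then every fibre of T is a multiple of the corresponding factor, so read the factors off the fibres through the nonzero entry T[1,1,2] = 6.
The mode-1 fibre T[:,1,2] = [6, 3] gives a = [2, 1] (primitive direction); the mode-2 fibre T[1,:,2] = [6, 0, -2] gives b = [3, 0, -1]; then c[k] = T[1,1,k] / (a[1]·b[1]) = [0, 6, 18] / 6 = [0, 1, 3].
Expanding [2, 1] ⊗ [3, 0, -1] ⊗ [0, 1, 3] reproduces all 18 entries of T, so T = [2, 1] ⊗ [3, 0, -1] ⊗ [0, 1, 3] and rank(T) ≤ 1.
Equivalently every frontal slice T[:,:,k] is c[k] times the rank-1 matrix [2, 1] ⊗ [3, 0, -1]. So T has rank 1 (it is nonzero).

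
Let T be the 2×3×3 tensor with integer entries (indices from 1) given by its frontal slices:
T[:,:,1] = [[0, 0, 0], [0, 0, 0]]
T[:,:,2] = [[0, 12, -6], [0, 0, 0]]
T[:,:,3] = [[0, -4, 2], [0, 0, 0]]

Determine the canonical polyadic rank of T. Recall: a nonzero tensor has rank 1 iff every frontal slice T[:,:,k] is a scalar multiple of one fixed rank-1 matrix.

1

Lower bound: T ≠ 0 (e.g. T[1,2,2] = 12), so rank(T) ≥ 1.
Upper bound: the mode-1 fibre T[:,2,2] = [12, 0] gives a = [1, 0] (primitive direction); the mode-2 fibre T[1,:,2] = [0, 12, -6] gives b = [0, 2, -1]; then c[k] = T[1,2,k] / (a[1]·b[2]) = [0, 12, -4] / 2 = [0, 6, -2].
Expanding [1, 0] ⊗ [0, 2, -1] ⊗ [0, 6, -2] reproduces all 18 entries of T, so T = [1, 0] ⊗ [0, 2, -1] ⊗ [0, 6, -2] and rank(T) ≤ 1.
These bounds meet, so rank(T) = 1.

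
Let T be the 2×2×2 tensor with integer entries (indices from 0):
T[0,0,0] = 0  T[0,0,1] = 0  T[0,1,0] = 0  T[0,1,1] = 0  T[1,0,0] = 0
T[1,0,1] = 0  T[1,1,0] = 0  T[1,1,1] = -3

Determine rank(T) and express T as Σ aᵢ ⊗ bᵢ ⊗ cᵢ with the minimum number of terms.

rank(T) = 1

Lower bound: T ≠ 0 (e.g. T[1,1,1] = -3), so rank(T) ≥ 1.
Upper bound: if T = a ⊗ b ⊗ c then every fibre of T is a multiple of the corresponding factor, so read the factors off the fibres through the nonzero entry T[1,1,1] = -3.
The mode-1 fibre T[:,1,1] = [0, -3] gives a = [0, 1] (primitive direction); the mode-2 fibre T[1,:,1] = [0, -3] gives b = [0, 1]; then c[k] = T[1,1,k] / (a[1]·b[1]) = [0, -3] / 1 = [0, -3].
Expanding [0, 1] ⊗ [0, 1] ⊗ [0, -3] reproduces all 8 entries of T, so T = [0, 1] ⊗ [0, 1] ⊗ [0, -3] and rank(T) ≤ 1.
These bounds meet, so rank(T) = 1.
Check entry T[0,1,0] = 0: (0)·(1)·(0) = 0.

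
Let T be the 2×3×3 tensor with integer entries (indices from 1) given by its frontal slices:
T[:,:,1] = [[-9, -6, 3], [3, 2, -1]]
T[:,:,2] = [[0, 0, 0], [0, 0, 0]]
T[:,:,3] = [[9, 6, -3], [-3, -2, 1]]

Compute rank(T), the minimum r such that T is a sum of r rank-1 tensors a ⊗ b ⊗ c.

Lower bound: T ≠ 0 (e.g. T[1,1,1] = -9), so rank(T) ≥ 1.
Upper bound: if T = a ⊗ b ⊗ c then every fibre of T is a multiple of the corresponding factor, so read the factors off the fibres through the nonzero entry T[1,1,1] = -9.
The mode-1 fibre T[:,1,1] = [-9, 3] gives a = [3, -1] (primitive direction); the mode-2 fibre T[1,:,1] = [-9, -6, 3] gives b = [3, 2, -1]; then c[k] = T[1,1,k] / (a[1]·b[1]) = [-9, 0, 9] / 9 = [-1, 0, 1].
Expanding [3, -1] ⊗ [3, 2, -1] ⊗ [-1, 0, 1] reproduces all 18 entries of T, so T = [3, -1] ⊗ [3, 2, -1] ⊗ [-1, 0, 1] and rank(T) ≤ 1.
These bounds meet, so rank(T) = 1.
Check entry T[2,3,1] = -1: (-1)·(-1)·(-1) = -1.

1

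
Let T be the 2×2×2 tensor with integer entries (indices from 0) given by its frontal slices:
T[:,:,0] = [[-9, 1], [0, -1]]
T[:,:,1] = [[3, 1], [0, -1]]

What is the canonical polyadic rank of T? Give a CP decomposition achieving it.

Lower bound: the mode-3 unfolding of T (rows indexed by k, columns by (i,j) = (0,0), (0,1), (1,0), (1,1)) is [[-9, 1, 0, -1], [3, 1, 0, -1]].
There the 2×2 minor on rows k ∈ {0, 1}, columns (i,j) ∈ {(0,0), (0,1)} is det [[-9, 1], [3, 1]] = -12 ≠ 0, so this unfolding has rank ≥ 2; CP rank is at least every unfolding rank, so rank(T) ≥ 2. (Unfolding ranks only ever bound the CP rank from below — rank(T) can be strictly larger than all of them — so the matching upper bound has to come from an explicit 2-term decomposition.)
Upper bound — finding two terms. Write S_k = T[:,:,k] for the frontal slices: S₀ = [[-9, 1], [0, -1]], S₁ = [[3, 1], [0, -1]].
If T = a₁ ⊗ b₁ ⊗ c₁ + a₂ ⊗ b₂ ⊗ c₂ then each S_k = c₁[k]·a₁b₁ᵀ + c₂[k]·a₂b₂ᵀ. S₀ and S₁ are linearly independent, so a₁b₁ᵀ and a₂b₂ᵀ must span the same plane of matrices: they are the rank-1 matrices of the form x·S₀ + y·S₁.
det(x·S₀ + y·S₁) is 9·x² + 6·xy − 3·y² = 3·(3·x − y)(x + y), vanishing at (x:y) = (1:3) and (1:-1).
M₁ = S₀ + 3·S₁ = [[0, 4], [0, -4]] = 4·[1, -1][0, 1]ᵀ and M₂ = S₀ − S₁ = [[-12, 0], [0, 0]] = (-12)·[1, 0][1, 0]ᵀ, so take a₁ = [1, -1], b₁ = [0, 1], a₂ = [1, 0], b₂ = [1, 0].
Each slice is an integer combination of E₁ = a₁b₁ᵀ and E₂ = a₂b₂ᵀ: S₀ = E₁ − 9·E₂, S₁ = E₁ + 3·E₂; reading off coefficients, c₁ = [1, 1] and c₂ = [-9, 3].
Hence T = [1, -1] ⊗ [0, 1] ⊗ [1, 1] + [1, 0] ⊗ [1, 0] ⊗ [-9, 3], so rank(T) ≤ 2.
These bounds meet, so rank(T) = 2.
Check entry T[0,0,0] = -9: (1)·(0)·(1) + (1)·(1)·(-9) = -9.

rank(T) = 2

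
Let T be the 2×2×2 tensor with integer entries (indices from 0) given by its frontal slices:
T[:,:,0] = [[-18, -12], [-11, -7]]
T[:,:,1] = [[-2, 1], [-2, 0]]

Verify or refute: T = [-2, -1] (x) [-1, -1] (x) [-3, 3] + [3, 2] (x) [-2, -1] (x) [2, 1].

Reconstruct entry (0,0,1) from the claimed factors: Σₗ aₗ[0]bₗ[0]cₗ[1] = (-2)·(-1)·(3) + (3)·(-2)·(1) = 0, but T[0,0,1] = -2. The claim is false.

No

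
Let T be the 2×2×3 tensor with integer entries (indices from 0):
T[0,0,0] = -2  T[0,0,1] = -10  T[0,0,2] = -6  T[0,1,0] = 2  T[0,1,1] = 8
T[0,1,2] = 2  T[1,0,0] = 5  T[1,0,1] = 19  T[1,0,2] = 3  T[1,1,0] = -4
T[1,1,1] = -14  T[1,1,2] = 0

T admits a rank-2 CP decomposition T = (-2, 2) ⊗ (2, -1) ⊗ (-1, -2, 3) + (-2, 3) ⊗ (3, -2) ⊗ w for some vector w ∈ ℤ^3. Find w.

w = (1, 3, -1)

Subtract the known terms from T to get the rank-1 residual R = (-2, 3) ⊗ (3, -2) ⊗ w, so R[i,j,k] = a[i]·b[j]·w[k]. Pick indices with nonzero a[0]·b[0] = (-2)·(3) = -6. Only the fibre through (0,0,·) is needed: R[0,0,:] = T[0,0,:] − Σₗ aₗ[0]bₗ[0]cₗ = [-2, -10, -6] − (-2)·(2)·(-1, -2, 3) = [-6, -18, 6]. Then w[k] = R[0,0,k] / -6 for each k, giving w = [-6, -18, 6] / -6 = (1, 3, -1).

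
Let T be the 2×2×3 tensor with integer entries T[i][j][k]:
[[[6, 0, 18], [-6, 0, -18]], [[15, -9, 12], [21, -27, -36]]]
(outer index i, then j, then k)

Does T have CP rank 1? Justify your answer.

The mode-1 unfolding of T (rows indexed by i, columns by (j,k) = (0,0), (0,1), (0,2), (1,0), (1,1), (1,2)) is [[6, 0, 18, -6, 0, -18], [15, -9, 12, 21, -27, -36]].
There the 2×2 minor on rows i ∈ {0, 1}, columns (j,k) ∈ {(0,0), (0,1)} is det [[6, 0], [15, -9]] = -54 ≠ 0, so this unfolding has rank ≥ 2; CP rank is at least every unfolding rank, so rank(T) ≥ 2.
In particular rank(T) ≥ 2 > 1, so T is not rank-1.

No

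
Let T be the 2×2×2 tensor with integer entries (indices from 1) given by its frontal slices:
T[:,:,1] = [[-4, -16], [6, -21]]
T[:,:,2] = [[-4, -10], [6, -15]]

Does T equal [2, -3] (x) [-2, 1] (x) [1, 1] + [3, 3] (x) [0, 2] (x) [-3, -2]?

Reconstruct entrywise from the claimed factors. For example, T[1,1,2] = -4 and Σₗ aₗ[1]bₗ[1]cₗ[2] = (2)·(-2)·(1) + (3)·(0)·(-2) = -4; checking all 8 entries, every one matches. The claim holds.

Yes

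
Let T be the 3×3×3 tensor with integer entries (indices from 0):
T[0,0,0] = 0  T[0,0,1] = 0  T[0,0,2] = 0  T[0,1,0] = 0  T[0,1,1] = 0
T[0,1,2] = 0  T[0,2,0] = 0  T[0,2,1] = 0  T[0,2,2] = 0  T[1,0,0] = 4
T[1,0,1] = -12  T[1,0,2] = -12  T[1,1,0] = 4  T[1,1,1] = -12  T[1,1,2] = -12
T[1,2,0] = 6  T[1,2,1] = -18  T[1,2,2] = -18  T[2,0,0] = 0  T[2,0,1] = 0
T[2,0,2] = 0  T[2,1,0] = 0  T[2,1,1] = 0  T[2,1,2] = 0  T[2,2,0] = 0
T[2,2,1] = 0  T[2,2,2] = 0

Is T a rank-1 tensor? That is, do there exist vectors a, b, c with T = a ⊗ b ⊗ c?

Yes

If T = a ⊗ b ⊗ c then every fibre of T is a multiple of the corresponding factor, so read the factors off the fibres through the nonzero entry T[1,0,0] = 4.
The mode-1 fibre T[:,0,0] = [0, 4, 0] gives a = (0, 1, 0) (primitive direction); the mode-2 fibre T[1,:,0] = [4, 4, 6] gives b = (2, 2, 3); then c[k] = T[1,0,k] / (a[1]·b[0]) = [4, -12, -12] / 2 = (2, -6, -6).
Expanding (0, 1, 0) ⊗ (2, 2, 3) ⊗ (2, -6, -6) reproduces all 27 entries of T, so T = (0, 1, 0) ⊗ (2, 2, 3) ⊗ (2, -6, -6) and rank(T) ≤ 1.
Equivalently every frontal slice T[:,:,k] is c[k] times the rank-1 matrix (0, 1, 0) ⊗ (2, 2, 3). So T has rank 1 (it is nonzero).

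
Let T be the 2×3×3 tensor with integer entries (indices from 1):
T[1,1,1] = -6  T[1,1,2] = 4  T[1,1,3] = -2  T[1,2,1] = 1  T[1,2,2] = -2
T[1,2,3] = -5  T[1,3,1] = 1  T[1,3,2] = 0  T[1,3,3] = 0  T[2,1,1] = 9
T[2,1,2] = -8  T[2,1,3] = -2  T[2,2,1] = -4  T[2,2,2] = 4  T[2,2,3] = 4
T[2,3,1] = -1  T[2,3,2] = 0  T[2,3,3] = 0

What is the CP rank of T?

3

Lower bound: the mode-3 unfolding of T (rows indexed by k, columns by (i,j) = (1,1), (1,2), (1,3), (2,1), (2,2), (2,3)) is [[-6, 1, 1, 9, -4, -1], [4, -2, 0, -8, 4, 0], [-2, -5, 0, -2, 4, 0]].
There the 3×3 minor on rows k ∈ {1, 2, 3}, columns (i,j) ∈ {(1,1), (1,2), (1,3)} is det [[-6, 1, 1], [4, -2, 0], [-2, -5, 0]] = -24 ≠ 0, so this unfolding has rank ≥ 3; CP rank is at least every unfolding rank, so rank(T) ≥ 3. (This is only a lower bound: in general the CP rank may exceed every unfolding rank, so we still need to exhibit 3 rank-1 terms summing to T.)
Upper bound: T is a sum of 3 rank-1 terms, T = [1, -2] ⊗ [2, -1, 0] ⊗ [-2, 2, 1] + [1, -1] ⊗ [0, 1, 1] ⊗ [1, 0, 0] + [2, -1] ⊗ [1, 1, 0] ⊗ [-1, 0, -2] (written with every a and b primitive with positive leading entry and the scale carried by c; CP decompositions are not unique, and this one is verified by expanding entrywise), so rank(T) ≤ 3.
These bounds meet, so rank(T) = 3.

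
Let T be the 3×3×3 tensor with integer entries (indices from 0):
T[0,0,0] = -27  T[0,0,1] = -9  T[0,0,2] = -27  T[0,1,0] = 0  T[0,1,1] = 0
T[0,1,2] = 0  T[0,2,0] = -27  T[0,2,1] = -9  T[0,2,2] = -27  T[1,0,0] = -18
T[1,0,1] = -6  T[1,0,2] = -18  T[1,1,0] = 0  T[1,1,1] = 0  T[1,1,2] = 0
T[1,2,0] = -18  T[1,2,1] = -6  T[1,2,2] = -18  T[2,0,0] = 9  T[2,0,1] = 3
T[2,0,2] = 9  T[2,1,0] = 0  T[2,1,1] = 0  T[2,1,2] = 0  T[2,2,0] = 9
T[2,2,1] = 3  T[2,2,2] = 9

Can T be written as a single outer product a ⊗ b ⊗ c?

Yes

If T = a ⊗ b ⊗ c then every fibre of T is a multiple of the corresponding factor, so read the factors off the fibres through the nonzero entry T[0,0,0] = -27.
The mode-1 fibre T[:,0,0] = [-27, -18, 9] gives a = [3, 2, -1] (primitive direction); the mode-2 fibre T[0,:,0] = [-27, 0, -27] gives b = [1, 0, 1]; then c[k] = T[0,0,k] / (a[0]·b[0]) = [-27, -9, -27] / 3 = [-9, -3, -9].
Expanding [3, 2, -1] ⊗ [1, 0, 1] ⊗ [-9, -3, -9] reproduces all 27 entries of T, so T = [3, 2, -1] ⊗ [1, 0, 1] ⊗ [-9, -3, -9] and rank(T) ≤ 1.
Equivalently every frontal slice T[:,:,k] is c[k] times the rank-1 matrix [3, 2, -1] ⊗ [1, 0, 1]. So T has rank 1 (it is nonzero).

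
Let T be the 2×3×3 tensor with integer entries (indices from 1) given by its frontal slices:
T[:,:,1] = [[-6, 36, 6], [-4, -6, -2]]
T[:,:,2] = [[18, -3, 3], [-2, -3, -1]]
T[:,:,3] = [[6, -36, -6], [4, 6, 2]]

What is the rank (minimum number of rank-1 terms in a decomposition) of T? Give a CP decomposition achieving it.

Lower bound: the mode-3 unfolding of T (rows indexed by k, columns by (i,j) = (1,1), (1,2), (1,3), (2,1), (2,2), (2,3)) is [[-6, 36, 6, -4, -6, -2], [18, -3, 3, -2, -3, -1], [6, -36, -6, 4, 6, 2]].
There the 2×2 minor on rows k ∈ {1, 2}, columns (i,j) ∈ {(1,1), (1,2)} is det [[-6, 36], [18, -3]] = -630 ≠ 0, so this unfolding has rank ≥ 2; CP rank is at least every unfolding rank, so rank(T) ≥ 2. (Unfolding ranks only ever bound the CP rank from below — rank(T) can be strictly larger than all of them — so the matching upper bound has to come from an explicit 2-term decomposition.)
Upper bound — finding two terms. Write S_k = T[:,:,k] for the frontal slices: S₁ = [[-6, 36, 6], [-4, -6, -2]], S₂ = [[18, -3, 3], [-2, -3, -1]], S₃ = [[6, -36, -6], [4, 6, 2]].
If T = a₁ ⊗ b₁ ⊗ c₁ + a₂ ⊗ b₂ ⊗ c₂ then each S_k = c₁[k]·a₁b₁ᵀ + c₂[k]·a₂b₂ᵀ. S₁ and S₂ are linearly independent, so a₁b₁ᵀ and a₂b₂ᵀ must span the same plane of matrices: they are the rank-1 matrices of the form x·S₁ + y·S₂.
The 2×2 minor of x·S₁ + y·S₂ on rows {1,2}, columns {1,2} is 180·x² − 30·xy − 60·y² = 30·(3·x − 2·y)(2·x + y), vanishing at (x:y) = (2:3) and (1:-2).
M₁ = 2·S₁ + 3·S₂ = [[42, 63, 21], [-14, -21, -7]] = 7·[3, -1][2, 3, 1]ᵀ and M₂ = S₁ − 2·S₂ = [[-42, 42, 0], [0, 0, 0]] = (-42)·[1, 0][1, -1, 0]ᵀ, so take a₁ = [3, -1], b₁ = [2, 3, 1], a₂ = [1, 0], b₂ = [1, -1, 0].
Each slice is an integer combination of E₁ = a₁b₁ᵀ and E₂ = a₂b₂ᵀ: S₁ = 2·E₁ − 18·E₂, S₂ = E₁ + 12·E₂, S₃ = −2·E₁ + 18·E₂; reading off coefficients, c₁ = [2, 1, -2] and c₂ = [-18, 12, 18].
Hence T = [3, -1] ⊗ [2, 3, 1] ⊗ [2, 1, -2] + [1, 0] ⊗ [1, -1, 0] ⊗ [-18, 12, 18], so rank(T) ≤ 2.
These bounds meet, so rank(T) = 2.

rank(T) = 2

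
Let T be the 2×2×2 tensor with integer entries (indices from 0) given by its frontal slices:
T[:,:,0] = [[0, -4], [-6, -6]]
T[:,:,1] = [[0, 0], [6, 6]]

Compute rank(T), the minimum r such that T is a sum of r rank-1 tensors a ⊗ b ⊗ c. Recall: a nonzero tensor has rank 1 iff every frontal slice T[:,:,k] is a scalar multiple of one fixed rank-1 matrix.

Lower bound: the mode-3 unfolding of T (rows indexed by k, columns by (i,j) = (0,0), (0,1), (1,0), (1,1)) is [[0, -4, -6, -6], [0, 0, 6, 6]].
There the 2×2 minor on rows k ∈ {0, 1}, columns (i,j) ∈ {(0,1), (1,0)} is det [[-4, -6], [0, 6]] = -24 ≠ 0, so this unfolding has rank ≥ 2; CP rank is at least every unfolding rank, so rank(T) ≥ 2. (Unfolding ranks only ever bound the CP rank from below — rank(T) can be strictly larger than all of them — so the matching upper bound has to come from an explicit 2-term decomposition.)
Upper bound — finding two terms. Write S_k = T[:,:,k] for the frontal slices: S₀ = [[0, -4], [-6, -6]], S₁ = [[0, 0], [6, 6]].
If T = a₁ ⊗ b₁ ⊗ c₁ + a₂ ⊗ b₂ ⊗ c₂ then each S_k = c₁[k]·a₁b₁ᵀ + c₂[k]·a₂b₂ᵀ. S₀ and S₁ are linearly independent, so a₁b₁ᵀ and a₂b₂ᵀ must span the same plane of matrices: they are the rank-1 matrices of the form x·S₀ + y·S₁.
det(x·S₀ + y·S₁) is −24·x² + 24·xy = (-24)·(x − y)(x), vanishing at (x:y) = (1:1) and (0:1).
M₁ = S₀ + S₁ = [[0, -4], [0, 0]] = (-4)·[1, 0][0, 1]ᵀ and M₂ = S₁ = [[0, 0], [6, 6]] = 6·[0, 1][1, 1]ᵀ, so take a₁ = [1, 0], b₁ = [0, 1], a₂ = [0, 1], b₂ = [1, 1].
Each slice is an integer combination of E₁ = a₁b₁ᵀ and E₂ = a₂b₂ᵀ: S₀ = −4·E₁ − 6·E₂, S₁ = 6·E₂; reading off coefficients, c₁ = [-4, 0] and c₂ = [-6, 6].
Hence T = [1, 0] ⊗ [0, 1] ⊗ [-4, 0] + [0, 1] ⊗ [1, 1] ⊗ [-6, 6], so rank(T) ≤ 2.
These bounds meet, so rank(T) = 2.
Check entry T[0,0,0] = 0: (1)·(0)·(-4) + (0)·(1)·(-6) = 0.

2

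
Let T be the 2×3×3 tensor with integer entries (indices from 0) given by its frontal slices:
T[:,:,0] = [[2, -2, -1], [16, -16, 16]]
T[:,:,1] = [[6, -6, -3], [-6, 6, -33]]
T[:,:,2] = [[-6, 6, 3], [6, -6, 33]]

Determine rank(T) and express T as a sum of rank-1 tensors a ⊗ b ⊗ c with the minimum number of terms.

Lower bound: in the mode-2 unfolding of T (rows indexed by j, columns by (i,k)) the 2×2 minor on rows j ∈ {0, 2}, columns (i,k) ∈ {(0,0), (1,0)} is det [[2, 16], [-1, 16]] = 48 ≠ 0, so that unfolding has rank ≥ 2 and hence rank(T) ≥ 2 (CP rank is at least every unfolding rank, though it can be larger).
Upper bound: with S_k = T[:,:,k], the two rank-1 terms a₁b₁ᵀ, a₂b₂ᵀ are the rank-1 members of the pencil x·S₀ + y·S₁.
The 2×2 minor of x·S₀ + y·S₁ on rows {0,1}, columns {0,2} is 48·x² + 72·xy − 216·y² = 24·(2·x − 3·y)(x + 3·y), vanishing at (x:y) = (3:2) and (3:-1).
M₁ = 3·S₀ + 2·S₁ = [[18, -18, -9], [36, -36, -18]] = 9·[1, 2][2, -2, -1]ᵀ and M₂ = 3·S₀ − S₁ = [[0, 0, 0], [54, -54, 81]] = 27·[0, 1][2, -2, 3]ᵀ, so take a₁ = [1, 2], b₁ = [2, -2, -1], a₂ = [0, 1], b₂ = [2, -2, 3].
Each slice is an integer combination of E₁ = a₁b₁ᵀ and E₂ = a₂b₂ᵀ: S₀ = E₁ + 6·E₂, S₁ = 3·E₁ − 9·E₂, S₂ = −3·E₁ + 9·E₂; reading off coefficients, c₁ = [1, 3, -3] and c₂ = [6, -9, 9].
Hence T = [1, 2] ⊗ [2, -2, -1] ⊗ [1, 3, -3] + [0, 1] ⊗ [2, -2, 3] ⊗ [6, -9, 9], so rank(T) ≤ 2.
These bounds meet, so rank(T) = 2.

rank(T) = 2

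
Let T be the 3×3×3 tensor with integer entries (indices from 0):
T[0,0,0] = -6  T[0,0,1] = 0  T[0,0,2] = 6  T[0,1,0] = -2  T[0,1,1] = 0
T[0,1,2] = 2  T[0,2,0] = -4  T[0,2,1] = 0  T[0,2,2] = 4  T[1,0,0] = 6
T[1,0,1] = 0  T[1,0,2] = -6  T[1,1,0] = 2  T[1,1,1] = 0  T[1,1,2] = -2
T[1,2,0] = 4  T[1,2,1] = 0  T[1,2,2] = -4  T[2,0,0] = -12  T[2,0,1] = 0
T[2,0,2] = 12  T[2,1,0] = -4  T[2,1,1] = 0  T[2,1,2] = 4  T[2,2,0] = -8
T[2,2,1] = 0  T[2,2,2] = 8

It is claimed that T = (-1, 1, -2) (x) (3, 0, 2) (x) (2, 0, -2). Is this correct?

Reconstruct entry (0,1,0) from the claimed factors: Σₗ aₗ[0]bₗ[1]cₗ[0] = (-1)·(0)·(2) = 0, but T[0,1,0] = -2. The claim is false.

No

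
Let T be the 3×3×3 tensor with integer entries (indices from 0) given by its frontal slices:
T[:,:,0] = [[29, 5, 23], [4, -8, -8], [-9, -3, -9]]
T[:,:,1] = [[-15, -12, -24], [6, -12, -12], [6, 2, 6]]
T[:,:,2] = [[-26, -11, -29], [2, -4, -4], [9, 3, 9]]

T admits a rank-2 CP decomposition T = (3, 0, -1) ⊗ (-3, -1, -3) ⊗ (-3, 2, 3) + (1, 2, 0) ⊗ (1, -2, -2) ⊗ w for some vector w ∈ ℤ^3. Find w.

w = (2, 3, 1)

Subtract the known terms from T to get the rank-1 residual R = (1, 2, 0) ⊗ (1, -2, -2) ⊗ w, so R[i,j,k] = a[i]·b[j]·w[k]. Pick indices with nonzero a[0]·b[0] = (1)·(1) = 1. Only the fibre through (0,0,·) is needed: R[0,0,:] = T[0,0,:] − Σₗ aₗ[0]bₗ[0]cₗ = [29, -15, -26] − (3)·(-3)·(-3, 2, 3) = [2, 3, 1]. Then w[k] = R[0,0,k] / 1 for each k, giving w = [2, 3, 1] / 1 = (2, 3, 1).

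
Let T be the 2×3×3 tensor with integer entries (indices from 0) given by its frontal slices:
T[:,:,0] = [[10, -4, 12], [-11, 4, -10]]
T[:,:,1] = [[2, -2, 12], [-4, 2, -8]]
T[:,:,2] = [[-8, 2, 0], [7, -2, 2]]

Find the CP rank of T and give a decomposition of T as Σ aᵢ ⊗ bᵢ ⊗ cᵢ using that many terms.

Lower bound: in the mode-2 unfolding of T (rows indexed by j, columns by (i,k)) the 2×2 minor on rows j ∈ {0, 1}, columns (i,k) ∈ {(0,0), (0,1)} is det [[10, 2], [-4, -2]] = -12 ≠ 0, so that unfolding has rank ≥ 2 and hence rank(T) ≥ 2 (CP rank is at least every unfolding rank, though it can be larger).
Upper bound: with S_k = T[:,:,k], the two rank-1 terms a₁b₁ᵀ, a₂b₂ᵀ are the rank-1 members of the pencil x·S₀ + y·S₁.
The 2×2 minor of x·S₀ + y·S₁ on rows {0,1}, columns {0,1} is −4·x² − 10·xy − 4·y² = (-2)·(x + 2·y)(2·x + y), vanishing at (x:y) = (2:-1) and (1:-2).
M₁ = 2·S₀ − S₁ = [[18, -6, 12], [-18, 6, -12]] = 6·[1, -1][3, -1, 2]ᵀ and M₂ = S₀ − 2·S₁ = [[6, 0, -12], [-3, 0, 6]] = 3·[2, -1][1, 0, -2]ᵀ, so take a₁ = [1, -1], b₁ = [3, -1, 2], a₂ = [2, -1], b₂ = [1, 0, -2].
Each slice is an integer combination of E₁ = a₁b₁ᵀ and E₂ = a₂b₂ᵀ: S₀ = 4·E₁ − E₂, S₁ = 2·E₁ − 2·E₂, S₂ = −2·E₁ − E₂; reading off coefficients, c₁ = [4, 2, -2] and c₂ = [-1, -2, -1].
Hence T = [1, -1] ⊗ [3, -1, 2] ⊗ [4, 2, -2] + [2, -1] ⊗ [1, 0, -2] ⊗ [-1, -2, -1], so rank(T) ≤ 2.
These bounds meet, so rank(T) = 2.

rank(T) = 2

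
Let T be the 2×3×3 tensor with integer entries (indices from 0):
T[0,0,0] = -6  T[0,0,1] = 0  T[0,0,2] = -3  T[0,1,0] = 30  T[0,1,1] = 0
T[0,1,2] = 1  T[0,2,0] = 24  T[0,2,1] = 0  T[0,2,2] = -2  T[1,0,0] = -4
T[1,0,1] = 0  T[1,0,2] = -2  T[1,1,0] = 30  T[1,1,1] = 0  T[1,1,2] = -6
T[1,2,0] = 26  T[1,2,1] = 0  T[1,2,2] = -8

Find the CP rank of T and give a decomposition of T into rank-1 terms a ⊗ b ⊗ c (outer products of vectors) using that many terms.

rank(T) = 2

Lower bound: the mode-3 unfolding of T (rows indexed by k, columns by (i,j) = (0,0), (0,1), (0,2), (1,0), (1,1), (1,2)) is [[-6, 30, 24, -4, 30, 26], [0, 0, 0, 0, 0, 0], [-3, 1, -2, -2, -6, -8]].
There the 2×2 minor on rows k ∈ {0, 2}, columns (i,j) ∈ {(0,0), (0,1)} is det [[-6, 30], [-3, 1]] = 84 ≠ 0, so this unfolding has rank ≥ 2; CP rank is at least every unfolding rank, so rank(T) ≥ 2. (Unfolding ranks only ever bound the CP rank from below — rank(T) can be strictly larger than all of them — so the matching upper bound has to come from an explicit 2-term decomposition.)
Upper bound — finding two terms. Write S_k = T[:,:,k] for the frontal slices: S₀ = [[-6, 30, 24], [-4, 30, 26]], S₁ = [[0, 0, 0], [0, 0, 0]], S₂ = [[-3, 1, -2], [-2, -6, -8]].
If T = a₁ ⊗ b₁ ⊗ c₁ + a₂ ⊗ b₂ ⊗ c₂ then each S_k = c₁[k]·a₁b₁ᵀ + c₂[k]·a₂b₂ᵀ. S₀ and S₂ are linearly independent, so a₁b₁ᵀ and a₂b₂ᵀ must span the same plane of matrices: they are the rank-1 matrices of the form x·S₀ + y·S₂.
The 2×2 minor of x·S₀ + y·S₂ on rows {0,1}, columns {0,1} is −60·x² + 10·xy + 20·y² = (-10)·(3·x − 2·y)(2·x + y), vanishing at (x:y) = (2:3) and (1:-2).
M₁ = 2·S₀ + 3·S₂ = [[-21, 63, 42], [-14, 42, 28]] = (-7)·[3, 2][1, -3, -2]ᵀ and M₂ = S₀ − 2·S₂ = [[0, 28, 28], [0, 42, 42]] = 14·[2, 3][0, 1, 1]ᵀ, so take a₁ = [3, 2], b₁ = [1, -3, -2], a₂ = [2, 3], b₂ = [0, 1, 1].
Each slice is an integer combination of E₁ = a₁b₁ᵀ and E₂ = a₂b₂ᵀ: S₀ = −2·E₁ + 6·E₂, S₁ = 0, S₂ = −E₁ − 4·E₂; reading off coefficients, c₁ = [-2, 0, -1] and c₂ = [6, 0, -4].
Hence T = [3, 2] ⊗ [1, -3, -2] ⊗ [-2, 0, -1] + [2, 3] ⊗ [0, 1, 1] ⊗ [6, 0, -4], so rank(T) ≤ 2.
These bounds meet, so rank(T) = 2.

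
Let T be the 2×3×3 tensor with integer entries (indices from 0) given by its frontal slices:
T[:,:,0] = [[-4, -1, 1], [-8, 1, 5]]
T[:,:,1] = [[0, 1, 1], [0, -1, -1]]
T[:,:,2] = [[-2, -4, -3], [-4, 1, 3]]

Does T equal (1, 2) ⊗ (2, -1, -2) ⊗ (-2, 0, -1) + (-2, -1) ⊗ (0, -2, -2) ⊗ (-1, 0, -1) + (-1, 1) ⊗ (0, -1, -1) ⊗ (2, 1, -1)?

No

Reconstruct entry (0,1,0) from the claimed factors: Σₗ aₗ[0]bₗ[1]cₗ[0] = (1)·(-1)·(-2) + (-2)·(-2)·(-1) + (-1)·(-1)·(2) = 0, but T[0,1,0] = -1. The claim is false.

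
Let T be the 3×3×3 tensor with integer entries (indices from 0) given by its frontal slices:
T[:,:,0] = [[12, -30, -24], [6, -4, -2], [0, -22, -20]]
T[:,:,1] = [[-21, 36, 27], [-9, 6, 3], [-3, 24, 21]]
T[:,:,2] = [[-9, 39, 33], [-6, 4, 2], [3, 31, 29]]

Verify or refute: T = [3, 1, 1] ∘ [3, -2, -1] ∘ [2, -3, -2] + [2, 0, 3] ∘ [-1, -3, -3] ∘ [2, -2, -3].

Reconstruct entry (0,0,0) from the claimed factors: Σₗ aₗ[0]bₗ[0]cₗ[0] = (3)·(3)·(2) + (2)·(-1)·(2) = 14, but T[0,0,0] = 12. The claim is false.

No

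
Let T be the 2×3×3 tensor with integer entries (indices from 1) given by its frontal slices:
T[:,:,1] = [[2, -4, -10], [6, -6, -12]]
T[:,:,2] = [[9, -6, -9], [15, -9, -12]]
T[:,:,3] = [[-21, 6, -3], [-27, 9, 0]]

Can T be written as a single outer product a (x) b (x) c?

The mode-3 unfolding of T (rows indexed by k, columns by (i,j) = (1,1), (1,2), (1,3), (2,1), (2,2), (2,3)) is [[2, -4, -10, 6, -6, -12], [9, -6, -9, 15, -9, -12], [-21, 6, -3, -27, 9, 0]].
There the 2×2 minor on rows k ∈ {1, 2}, columns (i,j) ∈ {(1,1), (1,2)} is det [[2, -4], [9, -6]] = 24 ≠ 0, so this unfolding has rank ≥ 2; CP rank is at least every unfolding rank, so rank(T) ≥ 2.
In particular rank(T) ≥ 2 > 1, so T is not rank-1.

No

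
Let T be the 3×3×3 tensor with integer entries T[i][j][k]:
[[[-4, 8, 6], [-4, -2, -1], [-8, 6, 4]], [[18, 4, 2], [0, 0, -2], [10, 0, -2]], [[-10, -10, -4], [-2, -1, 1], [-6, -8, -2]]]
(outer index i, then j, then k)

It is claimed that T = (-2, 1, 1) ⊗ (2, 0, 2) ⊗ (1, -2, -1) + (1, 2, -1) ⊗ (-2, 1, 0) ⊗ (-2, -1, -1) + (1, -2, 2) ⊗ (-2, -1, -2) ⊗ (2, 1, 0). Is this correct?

Yes

Reconstruct entrywise from the claimed factors. For example, T[0,1,0] = -4 and Σₗ aₗ[0]bₗ[1]cₗ[0] = (-2)·(0)·(1) + (1)·(1)·(-2) + (1)·(-1)·(2) = -4; checking all 27 entries, every one matches. The claim holds.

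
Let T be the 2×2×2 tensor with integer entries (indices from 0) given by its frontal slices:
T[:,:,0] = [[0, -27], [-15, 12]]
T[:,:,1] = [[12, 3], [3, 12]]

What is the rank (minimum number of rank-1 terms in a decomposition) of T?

2

Lower bound: the mode-1 unfolding of T (rows indexed by i, columns by (j,k) = (0,0), (0,1), (1,0), (1,1)) is [[0, 12, -27, 3], [-15, 3, 12, 12]].
There the 2×2 minor on rows i ∈ {0, 1}, columns (j,k) ∈ {(0,0), (0,1)} is det [[0, 12], [-15, 3]] = 180 ≠ 0, so this unfolding has rank ≥ 2; CP rank is at least every unfolding rank, so rank(T) ≥ 2. (Unfolding ranks only ever bound the CP rank from below — rank(T) can be strictly larger than all of them — so the matching upper bound has to come from an explicit 2-term decomposition.)
Upper bound — finding two terms. Write S_k = T[:,:,k] for the frontal slices: S₀ = [[0, -27], [-15, 12]], S₁ = [[12, 3], [3, 12]].
If T = a₁ ∘ b₁ ∘ c₁ + a₂ ∘ b₂ ∘ c₂ then each S_k = c₁[k]·a₁b₁ᵀ + c₂[k]·a₂b₂ᵀ. S₀ and S₁ are linearly independent, so a₁b₁ᵀ and a₂b₂ᵀ must span the same plane of matrices: they are the rank-1 matrices of the form x·S₀ + y·S₁.
det(x·S₀ + y·S₁) is −405·x² + 270·xy + 135·y² = (-135)·(x − y)(3·x + y), vanishing at (x:y) = (1:1) and (1:-3).
M₁ = S₀ + S₁ = [[12, -24], [-12, 24]] = 12·[1, -1][1, -2]ᵀ and M₂ = S₀ − 3·S₁ = [[-36, -36], [-24, -24]] = (-12)·[3, 2][1, 1]ᵀ, so take a₁ = [1, -1], b₁ = [1, -2], a₂ = [3, 2], b₂ = [1, 1].
Each slice is an integer combination of E₁ = a₁b₁ᵀ and E₂ = a₂b₂ᵀ: S₀ = 9·E₁ − 3·E₂, S₁ = 3·E₁ + 3·E₂; reading off coefficients, c₁ = [9, 3] and c₂ = [-3, 3].
Hence T = [1, -1] ∘ [1, -2] ∘ [9, 3] + [3, 2] ∘ [1, 1] ∘ [-3, 3], so rank(T) ≤ 2.
These bounds meet, so rank(T) = 2.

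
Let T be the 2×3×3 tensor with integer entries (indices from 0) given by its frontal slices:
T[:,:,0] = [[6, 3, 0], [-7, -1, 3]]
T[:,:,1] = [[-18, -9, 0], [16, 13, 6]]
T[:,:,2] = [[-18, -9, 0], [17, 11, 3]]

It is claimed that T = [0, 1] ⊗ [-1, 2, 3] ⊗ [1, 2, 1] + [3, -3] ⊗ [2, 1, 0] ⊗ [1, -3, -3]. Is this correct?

Reconstruct entrywise from the claimed factors. For example, T[0,2,1] = 0 and Σₗ aₗ[0]bₗ[2]cₗ[1] = (0)·(3)·(2) + (3)·(0)·(-3) = 0; checking all 18 entries, every one matches. The claim holds.

Yes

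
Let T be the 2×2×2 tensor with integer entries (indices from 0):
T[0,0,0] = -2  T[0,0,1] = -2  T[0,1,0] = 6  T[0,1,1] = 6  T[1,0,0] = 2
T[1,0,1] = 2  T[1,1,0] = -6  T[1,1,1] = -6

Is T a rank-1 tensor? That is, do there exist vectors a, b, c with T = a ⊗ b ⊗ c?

If T = a ⊗ b ⊗ c then every fibre of T is a multiple of the corresponding factor, so read the factors off the fibres through the nonzero entry T[0,0,0] = -2.
The mode-1 fibre T[:,0,0] = [-2, 2] gives a = (1, -1) (primitive direction); the mode-2 fibre T[0,:,0] = [-2, 6] gives b = (1, -3); then c[k] = T[0,0,k] / (a[0]·b[0]) = [-2, -2] / 1 = (-2, -2).
Expanding (1, -1) ⊗ (1, -3) ⊗ (-2, -2) reproduces all 8 entries of T, so T = (1, -1) ⊗ (1, -3) ⊗ (-2, -2) and rank(T) ≤ 1.
Equivalently every frontal slice T[:,:,k] is c[k] times the rank-1 matrix (1, -1) ⊗ (1, -3). So T has rank 1 (it is nonzero).

Yes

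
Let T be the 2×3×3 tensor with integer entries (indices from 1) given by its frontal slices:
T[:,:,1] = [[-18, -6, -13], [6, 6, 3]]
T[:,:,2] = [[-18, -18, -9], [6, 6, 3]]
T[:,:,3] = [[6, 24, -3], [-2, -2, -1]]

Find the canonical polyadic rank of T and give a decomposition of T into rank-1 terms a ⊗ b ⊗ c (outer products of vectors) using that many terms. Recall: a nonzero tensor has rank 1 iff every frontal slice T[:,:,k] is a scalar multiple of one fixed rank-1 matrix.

rank(T) = 2

Lower bound: the mode-1 unfolding of T (rows indexed by i, columns by (j,k) = (1,1), (1,2), (1,3), (2,1), (2,2), (2,3), (3,1), (3,2), (3,3)) is [[-18, -18, 6, -6, -18, 24, -13, -9, -3], [6, 6, -2, 6, 6, -2, 3, 3, -1]].
There the 2×2 minor on rows i ∈ {1, 2}, columns (j,k) ∈ {(1,1), (2,1)} is det [[-18, -6], [6, 6]] = -72 ≠ 0, so this unfolding has rank ≥ 2; CP rank is at least every unfolding rank, so rank(T) ≥ 2. (Flattening ranks never certify an upper bound on CP rank; for that we must actually write T with 2 rank-1 terms.)
Upper bound — finding two terms. Write S_k = T[:,:,k] for the frontal slices: S₁ = [[-18, -6, -13], [6, 6, 3]], S₂ = [[-18, -18, -9], [6, 6, 3]], S₃ = [[6, 24, -3], [-2, -2, -1]].
If T = a₁ ⊗ b₁ ⊗ c₁ + a₂ ⊗ b₂ ⊗ c₂ then each S_k = c₁[k]·a₁b₁ᵀ + c₂[k]·a₂b₂ᵀ. S₁ and S₂ are linearly independent, so a₁b₁ᵀ and a₂b₂ᵀ must span the same plane of matrices: they are the rank-1 matrices of the form x·S₁ + y·S₂.
The 2×2 minor of x·S₁ + y·S₂ on rows {1,2}, columns {1,2} is −72·x² − 72·xy = (-72)·(x + y)(x), vanishing at (x:y) = (1:-1) and (0:1).
M₁ = S₁ − S₂ = [[0, 12, -4], [0, 0, 0]] = 4·[1, 0][0, 3, -1]ᵀ and M₂ = S₂ = [[-18, -18, -9], [6, 6, 3]] = (-3)·[3, -1][2, 2, 1]ᵀ, so take a₁ = [1, 0], b₁ = [0, 3, -1], a₂ = [3, -1], b₂ = [2, 2, 1].
Each slice is an integer combination of E₁ = a₁b₁ᵀ and E₂ = a₂b₂ᵀ: S₁ = 4·E₁ − 3·E₂, S₂ = −3·E₂, S₃ = 6·E₁ + E₂; reading off coefficients, c₁ = [4, 0, 6] and c₂ = [-3, -3, 1].
Hence T = [1, 0] ⊗ [0, 3, -1] ⊗ [4, 0, 6] + [3, -1] ⊗ [2, 2, 1] ⊗ [-3, -3, 1], so rank(T) ≤ 2.
These bounds meet, so rank(T) = 2.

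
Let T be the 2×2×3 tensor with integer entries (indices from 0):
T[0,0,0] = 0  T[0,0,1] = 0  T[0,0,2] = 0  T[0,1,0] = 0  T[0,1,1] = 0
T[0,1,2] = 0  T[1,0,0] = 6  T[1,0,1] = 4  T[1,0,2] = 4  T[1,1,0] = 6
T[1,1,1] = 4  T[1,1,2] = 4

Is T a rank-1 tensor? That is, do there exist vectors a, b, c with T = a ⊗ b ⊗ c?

If T = a ⊗ b ⊗ c then every fibre of T is a multiple of the corresponding factor, so read the factors off the fibres through the nonzero entry T[1,0,0] = 6.
The mode-1 fibre T[:,0,0] = [0, 6] gives a = [0, 1] (primitive direction); the mode-2 fibre T[1,:,0] = [6, 6] gives b = [1, 1]; then c[k] = T[1,0,k] / (a[1]·b[0]) = [6, 4, 4] / 1 = [6, 4, 4].
Expanding [0, 1] ⊗ [1, 1] ⊗ [6, 4, 4] reproduces all 12 entries of T, so T = [0, 1] ⊗ [1, 1] ⊗ [6, 4, 4] and rank(T) ≤ 1.
Equivalently every frontal slice T[:,:,k] is c[k] times the rank-1 matrix [0, 1] ⊗ [1, 1]. So T has rank 1 (it is nonzero).

Yes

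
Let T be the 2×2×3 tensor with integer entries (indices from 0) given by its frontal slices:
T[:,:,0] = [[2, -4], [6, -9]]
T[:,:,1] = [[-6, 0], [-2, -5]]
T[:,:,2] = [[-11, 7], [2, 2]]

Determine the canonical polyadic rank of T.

3

Lower bound: the mode-3 unfolding of T (rows indexed by k, columns by (i,j) = (0,0), (0,1), (1,0), (1,1)) is [[2, -4, 6, -9], [-6, 0, -2, -5], [-11, 7, 2, 2]].
There the 3×3 minor on rows k ∈ {0, 1, 2}, columns (i,j) ∈ {(0,0), (0,1), (1,0)} is det [[2, -4, 6], [-6, 0, -2], [-11, 7, 2]] = -360 ≠ 0, so this unfolding has rank ≥ 3; CP rank is at least every unfolding rank, so rank(T) ≥ 3. (Unfolding ranks only ever bound the CP rank from below — rank(T) can be strictly larger than all of them — so the matching upper bound has to come from an explicit 3-term decomposition.)
Upper bound: T is a sum of 3 rank-1 terms, T = [1, 1] ⊗ [2, -1] ⊗ [4, 0, -2] + [1, 2] ⊗ [1, 1] ⊗ [-2, -2, 1] + [2, -1] ⊗ [2, -1] ⊗ [-1, -1, -2] (written with every a and b primitive with positive leading entry and the scale carried by c; CP decompositions are not unique, and this one is verified by expanding entrywise), so rank(T) ≤ 3.
These bounds meet, so rank(T) = 3.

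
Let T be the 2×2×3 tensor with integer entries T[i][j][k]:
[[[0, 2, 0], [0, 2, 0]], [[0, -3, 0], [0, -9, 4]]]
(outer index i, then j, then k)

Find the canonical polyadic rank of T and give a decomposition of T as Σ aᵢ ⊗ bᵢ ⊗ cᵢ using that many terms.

Lower bound: the mode-1 unfolding of T (rows indexed by i, columns by (j,k) = (0,0), (0,1), (0,2), (1,0), (1,1), (1,2)) is [[0, 2, 0, 0, 2, 0], [0, -3, 0, 0, -9, 4]].
There the 2×2 minor on rows i ∈ {0, 1}, columns (j,k) ∈ {(0,1), (1,1)} is det [[2, 2], [-3, -9]] = -12 ≠ 0, so this unfolding has rank ≥ 2; CP rank is at least every unfolding rank, so rank(T) ≥ 2. (Flattening ranks never certify an upper bound on CP rank; for that we must actually write T with 2 rank-1 terms.)
Upper bound — finding two terms. Write S_k = T[:,:,k] for the frontal slices: S₀ = [[0, 0], [0, 0]], S₁ = [[2, 2], [-3, -9]], S₂ = [[0, 0], [0, 4]].
If T = a₁ ⊗ b₁ ⊗ c₁ + a₂ ⊗ b₂ ⊗ c₂ then each S_k = c₁[k]·a₁b₁ᵀ + c₂[k]·a₂b₂ᵀ. S₁ and S₂ are linearly independent, so a₁b₁ᵀ and a₂b₂ᵀ must span the same plane of matrices: they are the rank-1 matrices of the form x·S₁ + y·S₂.
det(x·S₁ + y·S₂) is −12·x² + 8·xy = (-4)·(3·x − 2·y)(x), vanishing at (x:y) = (2:3) and (0:1).
M₁ = 2·S₁ + 3·S₂ = [[4, 4], [-6, -6]] = 2·[2, -3][1, 1]ᵀ and M₂ = S₂ = [[0, 0], [0, 4]] = 4·[0, 1][0, 1]ᵀ, so take a₁ = [2, -3], b₁ = [1, 1], a₂ = [0, 1], b₂ = [0, 1].
Each slice is an integer combination of E₁ = a₁b₁ᵀ and E₂ = a₂b₂ᵀ: S₀ = 0, S₁ = E₁ − 6·E₂, S₂ = 4·E₂; reading off coefficients, c₁ = [0, 1, 0] and c₂ = [0, -6, 4].
Hence T = [2, -3] ⊗ [1, 1] ⊗ [0, 1, 0] + [0, 1] ⊗ [0, 1] ⊗ [0, -6, 4], so rank(T) ≤ 2.
These bounds meet, so rank(T) = 2.

rank(T) = 2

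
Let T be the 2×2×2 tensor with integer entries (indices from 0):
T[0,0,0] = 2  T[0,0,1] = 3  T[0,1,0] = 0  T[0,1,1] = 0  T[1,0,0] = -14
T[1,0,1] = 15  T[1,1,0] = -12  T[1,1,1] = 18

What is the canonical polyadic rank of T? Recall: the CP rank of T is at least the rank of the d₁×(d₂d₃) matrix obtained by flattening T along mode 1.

Lower bound: the mode-3 unfolding of T (rows indexed by k, columns by (i,j) = (0,0), (0,1), (1,0), (1,1)) is [[2, 0, -14, -12], [3, 0, 15, 18]].
There the 2×2 minor on rows k ∈ {0, 1}, columns (i,j) ∈ {(0,0), (1,0)} is det [[2, -14], [3, 15]] = 72 ≠ 0, so this unfolding has rank ≥ 2; CP rank is at least every unfolding rank, so rank(T) ≥ 2. (Flattening ranks never certify an upper bound on CP rank; for that we must actually write T with 2 rank-1 terms.)
Upper bound — finding two terms. Write S_k = T[:,:,k] for the frontal slices: S₀ = [[2, 0], [-14, -12]], S₁ = [[3, 0], [15, 18]].
If T = a₁ ⊗ b₁ ⊗ c₁ + a₂ ⊗ b₂ ⊗ c₂ then each S_k = c₁[k]·a₁b₁ᵀ + c₂[k]·a₂b₂ᵀ. S₀ and S₁ are linearly independent, so a₁b₁ᵀ and a₂b₂ᵀ must span the same plane of matrices: they are the rank-1 matrices of the form x·S₀ + y·S₁.
det(x·S₀ + y·S₁) is −24·x² + 54·y² = (-6)·(2·x − 3·y)(2·x + 3·y), vanishing at (x:y) = (3:2) and (3:-2).
M₁ = 3·S₀ + 2·S₁ = [[12, 0], [-12, 0]] = 12·[1, -1][1, 0]ᵀ and M₂ = 3·S₀ − 2·S₁ = [[0, 0], [-72, -72]] = (-72)·[0, 1][1, 1]ᵀ, so take a₁ = [1, -1], b₁ = [1, 0], a₂ = [0, 1], b₂ = [1, 1].
Each slice is an integer combination of E₁ = a₁b₁ᵀ and E₂ = a₂b₂ᵀ: S₀ = 2·E₁ − 12·E₂, S₁ = 3·E₁ + 18·E₂; reading off coefficients, c₁ = [2, 3] and c₂ = [-12, 18].
Hence T = [1, -1] ⊗ [1, 0] ⊗ [2, 3] + [0, 1] ⊗ [1, 1] ⊗ [-12, 18], so rank(T) ≤ 2.
These bounds meet, so rank(T) = 2.

2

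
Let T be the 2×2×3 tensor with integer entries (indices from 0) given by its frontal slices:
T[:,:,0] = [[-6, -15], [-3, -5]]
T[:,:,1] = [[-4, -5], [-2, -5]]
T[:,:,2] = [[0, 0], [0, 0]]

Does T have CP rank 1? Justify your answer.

The mode-1 unfolding of T (rows indexed by i, columns by (j,k) = (0,0), (0,1), (0,2), (1,0), (1,1), (1,2)) is [[-6, -4, 0, -15, -5, 0], [-3, -2, 0, -5, -5, 0]].
There the 2×2 minor on rows i ∈ {0, 1}, columns (j,k) ∈ {(0,0), (1,0)} is det [[-6, -15], [-3, -5]] = -15 ≠ 0, so this unfolding has rank ≥ 2; CP rank is at least every unfolding rank, so rank(T) ≥ 2.
In particular rank(T) ≥ 2 > 1, so T is not rank-1.

No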